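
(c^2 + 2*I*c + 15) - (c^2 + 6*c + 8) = -6*c + 2*I*c + 7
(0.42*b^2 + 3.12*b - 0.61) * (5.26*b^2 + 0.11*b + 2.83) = 2.2092*b^4 + 16.4574*b^3 - 1.6768*b^2 + 8.7625*b - 1.7263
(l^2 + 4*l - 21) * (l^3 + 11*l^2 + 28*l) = l^5 + 15*l^4 + 51*l^3 - 119*l^2 - 588*l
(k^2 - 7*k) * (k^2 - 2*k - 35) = k^4 - 9*k^3 - 21*k^2 + 245*k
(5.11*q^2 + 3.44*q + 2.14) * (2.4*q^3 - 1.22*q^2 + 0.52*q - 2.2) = 12.264*q^5 + 2.0218*q^4 + 3.5964*q^3 - 12.064*q^2 - 6.4552*q - 4.708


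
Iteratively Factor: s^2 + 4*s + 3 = (s + 3)*(s + 1)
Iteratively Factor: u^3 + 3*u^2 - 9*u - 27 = (u - 3)*(u^2 + 6*u + 9) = (u - 3)*(u + 3)*(u + 3)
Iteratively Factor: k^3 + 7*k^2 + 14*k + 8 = (k + 4)*(k^2 + 3*k + 2) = (k + 1)*(k + 4)*(k + 2)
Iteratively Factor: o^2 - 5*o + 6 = (o - 2)*(o - 3)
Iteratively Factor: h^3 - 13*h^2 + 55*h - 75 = (h - 5)*(h^2 - 8*h + 15) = (h - 5)^2*(h - 3)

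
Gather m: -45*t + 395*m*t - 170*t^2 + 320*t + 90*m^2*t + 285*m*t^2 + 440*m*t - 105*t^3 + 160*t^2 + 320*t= 90*m^2*t + m*(285*t^2 + 835*t) - 105*t^3 - 10*t^2 + 595*t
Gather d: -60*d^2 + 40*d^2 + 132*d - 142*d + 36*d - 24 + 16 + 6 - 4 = -20*d^2 + 26*d - 6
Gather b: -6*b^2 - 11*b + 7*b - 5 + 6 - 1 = -6*b^2 - 4*b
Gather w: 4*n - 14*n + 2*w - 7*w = -10*n - 5*w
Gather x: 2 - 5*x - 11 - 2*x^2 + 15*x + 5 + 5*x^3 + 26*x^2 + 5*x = 5*x^3 + 24*x^2 + 15*x - 4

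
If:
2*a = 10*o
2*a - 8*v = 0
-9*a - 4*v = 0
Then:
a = 0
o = 0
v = 0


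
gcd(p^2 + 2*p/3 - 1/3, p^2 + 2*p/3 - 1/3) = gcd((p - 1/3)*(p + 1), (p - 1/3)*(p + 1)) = p^2 + 2*p/3 - 1/3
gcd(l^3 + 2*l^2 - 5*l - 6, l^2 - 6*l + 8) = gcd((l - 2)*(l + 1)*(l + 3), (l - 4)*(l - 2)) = l - 2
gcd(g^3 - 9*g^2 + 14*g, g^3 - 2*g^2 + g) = g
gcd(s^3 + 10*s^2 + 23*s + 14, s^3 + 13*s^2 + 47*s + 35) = s^2 + 8*s + 7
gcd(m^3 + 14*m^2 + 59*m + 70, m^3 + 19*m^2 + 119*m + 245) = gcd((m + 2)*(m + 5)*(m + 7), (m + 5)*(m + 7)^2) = m^2 + 12*m + 35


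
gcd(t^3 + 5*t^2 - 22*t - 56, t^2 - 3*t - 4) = t - 4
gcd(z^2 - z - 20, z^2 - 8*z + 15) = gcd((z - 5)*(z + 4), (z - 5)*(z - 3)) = z - 5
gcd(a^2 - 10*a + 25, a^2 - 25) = a - 5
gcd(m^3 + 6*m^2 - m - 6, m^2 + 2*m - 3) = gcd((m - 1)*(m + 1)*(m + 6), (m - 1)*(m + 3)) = m - 1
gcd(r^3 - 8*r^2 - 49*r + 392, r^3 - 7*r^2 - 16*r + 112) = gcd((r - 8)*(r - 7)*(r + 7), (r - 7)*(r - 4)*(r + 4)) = r - 7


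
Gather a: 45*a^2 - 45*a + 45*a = 45*a^2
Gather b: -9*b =-9*b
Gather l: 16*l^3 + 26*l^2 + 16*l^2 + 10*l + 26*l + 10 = 16*l^3 + 42*l^2 + 36*l + 10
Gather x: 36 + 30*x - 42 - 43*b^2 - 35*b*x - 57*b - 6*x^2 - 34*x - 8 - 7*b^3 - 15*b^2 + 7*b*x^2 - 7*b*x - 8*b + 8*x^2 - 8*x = -7*b^3 - 58*b^2 - 65*b + x^2*(7*b + 2) + x*(-42*b - 12) - 14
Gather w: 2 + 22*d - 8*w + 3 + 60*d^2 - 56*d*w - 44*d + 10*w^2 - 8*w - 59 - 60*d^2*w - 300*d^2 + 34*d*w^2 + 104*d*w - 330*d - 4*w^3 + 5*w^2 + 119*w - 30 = -240*d^2 - 352*d - 4*w^3 + w^2*(34*d + 15) + w*(-60*d^2 + 48*d + 103) - 84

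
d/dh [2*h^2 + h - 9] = 4*h + 1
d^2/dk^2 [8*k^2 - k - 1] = 16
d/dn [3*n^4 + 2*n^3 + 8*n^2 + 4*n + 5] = 12*n^3 + 6*n^2 + 16*n + 4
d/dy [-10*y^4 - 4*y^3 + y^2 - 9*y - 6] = -40*y^3 - 12*y^2 + 2*y - 9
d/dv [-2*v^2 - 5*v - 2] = -4*v - 5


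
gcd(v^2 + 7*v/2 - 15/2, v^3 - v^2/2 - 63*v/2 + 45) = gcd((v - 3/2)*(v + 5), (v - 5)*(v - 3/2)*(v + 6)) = v - 3/2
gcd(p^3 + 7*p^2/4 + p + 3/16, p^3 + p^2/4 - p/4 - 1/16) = p + 1/2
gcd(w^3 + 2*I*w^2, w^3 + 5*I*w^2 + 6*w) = w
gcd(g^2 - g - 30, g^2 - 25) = g + 5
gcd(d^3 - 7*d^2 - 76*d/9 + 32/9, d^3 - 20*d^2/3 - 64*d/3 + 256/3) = d - 8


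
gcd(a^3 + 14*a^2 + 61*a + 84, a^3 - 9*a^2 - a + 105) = a + 3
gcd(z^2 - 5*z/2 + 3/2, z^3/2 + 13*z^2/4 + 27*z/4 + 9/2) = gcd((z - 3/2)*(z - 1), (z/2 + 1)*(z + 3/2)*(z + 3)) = 1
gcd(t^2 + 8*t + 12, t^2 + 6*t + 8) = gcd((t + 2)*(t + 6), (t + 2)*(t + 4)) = t + 2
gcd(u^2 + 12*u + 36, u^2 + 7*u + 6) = u + 6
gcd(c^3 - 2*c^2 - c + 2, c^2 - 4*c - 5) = c + 1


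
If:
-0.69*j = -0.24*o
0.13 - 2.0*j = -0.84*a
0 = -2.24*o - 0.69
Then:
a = -0.41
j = -0.11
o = -0.31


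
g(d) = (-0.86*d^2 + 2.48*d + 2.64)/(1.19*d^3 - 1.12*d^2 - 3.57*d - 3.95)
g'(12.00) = 0.00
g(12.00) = -0.05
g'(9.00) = 0.00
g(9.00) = -0.06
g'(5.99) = -0.00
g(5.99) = -0.07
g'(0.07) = 0.03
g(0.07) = -0.67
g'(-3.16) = 0.12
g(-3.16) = 0.33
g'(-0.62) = -1.34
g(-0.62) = -0.31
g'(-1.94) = 0.19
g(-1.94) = 0.54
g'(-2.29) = 0.20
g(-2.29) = 0.47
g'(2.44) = -9.62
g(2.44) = -1.75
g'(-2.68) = 0.17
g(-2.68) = 0.40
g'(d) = (2.48 - 1.72*d)/(1.19*d^3 - 1.12*d^2 - 3.57*d - 3.95) + (-3.57*d^2 + 2.24*d + 3.57)*(-0.86*d^2 + 2.48*d + 2.64)/(1.19*d^3 - 1.12*d^2 - 3.57*d - 3.95)^2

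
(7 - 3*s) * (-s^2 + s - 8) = 3*s^3 - 10*s^2 + 31*s - 56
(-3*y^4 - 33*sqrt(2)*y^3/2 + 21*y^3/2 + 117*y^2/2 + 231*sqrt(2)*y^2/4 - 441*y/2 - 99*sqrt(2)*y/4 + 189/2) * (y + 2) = -3*y^5 - 33*sqrt(2)*y^4/2 + 9*y^4/2 + 99*sqrt(2)*y^3/4 + 159*y^3/2 - 207*y^2/2 + 363*sqrt(2)*y^2/4 - 693*y/2 - 99*sqrt(2)*y/2 + 189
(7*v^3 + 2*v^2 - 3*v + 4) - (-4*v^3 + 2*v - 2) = 11*v^3 + 2*v^2 - 5*v + 6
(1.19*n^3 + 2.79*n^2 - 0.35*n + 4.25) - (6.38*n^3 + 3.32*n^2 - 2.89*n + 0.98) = -5.19*n^3 - 0.53*n^2 + 2.54*n + 3.27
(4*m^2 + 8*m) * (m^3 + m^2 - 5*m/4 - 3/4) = 4*m^5 + 12*m^4 + 3*m^3 - 13*m^2 - 6*m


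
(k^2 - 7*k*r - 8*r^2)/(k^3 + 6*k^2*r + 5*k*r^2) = (k - 8*r)/(k*(k + 5*r))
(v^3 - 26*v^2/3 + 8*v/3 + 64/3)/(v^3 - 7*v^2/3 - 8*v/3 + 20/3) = (3*v^2 - 20*v - 32)/(3*v^2 - v - 10)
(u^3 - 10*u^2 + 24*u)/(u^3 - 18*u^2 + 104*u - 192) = u/(u - 8)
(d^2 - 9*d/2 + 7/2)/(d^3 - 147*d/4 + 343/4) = 2*(d - 1)/(2*d^2 + 7*d - 49)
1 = 1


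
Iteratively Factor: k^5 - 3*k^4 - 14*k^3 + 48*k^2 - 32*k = (k - 2)*(k^4 - k^3 - 16*k^2 + 16*k) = (k - 2)*(k + 4)*(k^3 - 5*k^2 + 4*k) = (k - 4)*(k - 2)*(k + 4)*(k^2 - k) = k*(k - 4)*(k - 2)*(k + 4)*(k - 1)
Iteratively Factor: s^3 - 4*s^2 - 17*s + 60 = (s - 3)*(s^2 - s - 20) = (s - 3)*(s + 4)*(s - 5)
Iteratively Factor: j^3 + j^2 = (j)*(j^2 + j) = j*(j + 1)*(j)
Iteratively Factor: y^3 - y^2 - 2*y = (y)*(y^2 - y - 2) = y*(y + 1)*(y - 2)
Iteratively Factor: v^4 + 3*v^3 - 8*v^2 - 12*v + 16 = (v - 2)*(v^3 + 5*v^2 + 2*v - 8) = (v - 2)*(v - 1)*(v^2 + 6*v + 8) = (v - 2)*(v - 1)*(v + 2)*(v + 4)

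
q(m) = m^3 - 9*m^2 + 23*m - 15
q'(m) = 3*m^2 - 18*m + 23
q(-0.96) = -46.26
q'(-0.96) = 43.04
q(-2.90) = -181.78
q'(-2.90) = 100.43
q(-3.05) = -197.25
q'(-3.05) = 105.81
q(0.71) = -2.85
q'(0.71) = 11.73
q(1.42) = 2.38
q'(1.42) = 3.49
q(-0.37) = -24.79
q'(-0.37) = 30.07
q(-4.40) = -375.62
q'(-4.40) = 160.28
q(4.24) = -3.05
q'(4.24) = 0.61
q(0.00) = -15.00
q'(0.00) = 23.00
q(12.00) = 693.00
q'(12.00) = 239.00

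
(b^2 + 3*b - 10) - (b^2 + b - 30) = 2*b + 20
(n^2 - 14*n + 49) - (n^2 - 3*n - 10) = 59 - 11*n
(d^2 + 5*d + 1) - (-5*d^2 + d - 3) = 6*d^2 + 4*d + 4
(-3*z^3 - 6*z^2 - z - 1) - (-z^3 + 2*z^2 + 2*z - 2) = -2*z^3 - 8*z^2 - 3*z + 1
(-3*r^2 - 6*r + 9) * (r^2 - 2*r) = -3*r^4 + 21*r^2 - 18*r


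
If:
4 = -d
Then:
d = -4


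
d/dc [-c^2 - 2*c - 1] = -2*c - 2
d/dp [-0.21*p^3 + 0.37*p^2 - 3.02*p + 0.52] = -0.63*p^2 + 0.74*p - 3.02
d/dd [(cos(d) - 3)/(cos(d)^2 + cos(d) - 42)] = (cos(d)^2 - 6*cos(d) + 39)*sin(d)/(cos(d)^2 + cos(d) - 42)^2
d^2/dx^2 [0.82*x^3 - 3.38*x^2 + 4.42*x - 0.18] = 4.92*x - 6.76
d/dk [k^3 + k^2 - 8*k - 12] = 3*k^2 + 2*k - 8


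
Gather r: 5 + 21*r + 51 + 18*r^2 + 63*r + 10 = 18*r^2 + 84*r + 66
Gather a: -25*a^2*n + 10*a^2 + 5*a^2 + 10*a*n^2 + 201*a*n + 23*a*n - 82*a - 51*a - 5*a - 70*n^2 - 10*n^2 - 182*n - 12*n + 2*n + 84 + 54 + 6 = a^2*(15 - 25*n) + a*(10*n^2 + 224*n - 138) - 80*n^2 - 192*n + 144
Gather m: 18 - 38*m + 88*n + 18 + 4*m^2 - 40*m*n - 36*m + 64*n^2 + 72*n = 4*m^2 + m*(-40*n - 74) + 64*n^2 + 160*n + 36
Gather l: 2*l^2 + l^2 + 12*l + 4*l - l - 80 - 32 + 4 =3*l^2 + 15*l - 108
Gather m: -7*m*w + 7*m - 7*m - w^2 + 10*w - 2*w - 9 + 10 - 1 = -7*m*w - w^2 + 8*w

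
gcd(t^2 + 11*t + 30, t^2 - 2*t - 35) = t + 5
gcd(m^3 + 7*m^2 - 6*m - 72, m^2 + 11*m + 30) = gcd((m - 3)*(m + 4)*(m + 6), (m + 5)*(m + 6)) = m + 6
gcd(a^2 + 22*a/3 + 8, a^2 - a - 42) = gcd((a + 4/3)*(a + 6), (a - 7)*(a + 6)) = a + 6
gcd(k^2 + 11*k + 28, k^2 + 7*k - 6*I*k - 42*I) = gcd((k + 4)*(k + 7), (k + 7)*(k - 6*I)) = k + 7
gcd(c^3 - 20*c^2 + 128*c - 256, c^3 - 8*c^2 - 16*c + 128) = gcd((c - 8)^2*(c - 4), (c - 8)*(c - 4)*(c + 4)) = c^2 - 12*c + 32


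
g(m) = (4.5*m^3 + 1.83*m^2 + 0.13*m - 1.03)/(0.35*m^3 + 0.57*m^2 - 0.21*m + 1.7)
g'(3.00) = 1.37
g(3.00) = 8.78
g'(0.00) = 0.00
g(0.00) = -0.61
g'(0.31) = 1.56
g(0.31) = -0.40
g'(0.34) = 1.78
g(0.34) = -0.35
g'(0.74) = 4.55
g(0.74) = 0.95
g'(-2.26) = 161.61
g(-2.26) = -42.00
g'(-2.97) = 117.31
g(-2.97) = 56.76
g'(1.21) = 5.24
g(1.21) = 3.37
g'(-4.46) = 4.71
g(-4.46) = 21.34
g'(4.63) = 0.54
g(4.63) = 10.18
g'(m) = (-1.05*m^2 - 1.14*m + 0.21)*(4.5*m^3 + 1.83*m^2 + 0.13*m - 1.03)/(0.35*m^3 + 0.57*m^2 - 0.21*m + 1.7)^2 + (13.5*m^2 + 3.66*m + 0.13)/(0.35*m^3 + 0.57*m^2 - 0.21*m + 1.7)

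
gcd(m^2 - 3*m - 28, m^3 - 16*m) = m + 4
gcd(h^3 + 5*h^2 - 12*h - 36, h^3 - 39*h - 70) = h + 2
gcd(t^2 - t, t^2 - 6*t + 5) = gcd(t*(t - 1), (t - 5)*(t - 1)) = t - 1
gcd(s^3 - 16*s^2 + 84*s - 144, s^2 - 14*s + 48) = s - 6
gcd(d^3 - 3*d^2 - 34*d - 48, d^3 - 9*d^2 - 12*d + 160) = d - 8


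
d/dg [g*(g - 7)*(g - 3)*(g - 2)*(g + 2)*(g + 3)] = 6*g^5 - 35*g^4 - 52*g^3 + 273*g^2 + 72*g - 252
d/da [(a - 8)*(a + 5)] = 2*a - 3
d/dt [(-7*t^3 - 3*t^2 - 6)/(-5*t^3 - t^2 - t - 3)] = 2*(-4*t^4 + 7*t^3 - 12*t^2 + 3*t - 3)/(25*t^6 + 10*t^5 + 11*t^4 + 32*t^3 + 7*t^2 + 6*t + 9)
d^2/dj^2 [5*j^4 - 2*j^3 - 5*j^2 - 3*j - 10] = 60*j^2 - 12*j - 10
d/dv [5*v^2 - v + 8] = 10*v - 1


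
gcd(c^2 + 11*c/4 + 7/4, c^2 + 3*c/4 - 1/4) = c + 1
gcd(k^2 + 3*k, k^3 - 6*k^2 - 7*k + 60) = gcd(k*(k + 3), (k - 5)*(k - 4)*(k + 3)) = k + 3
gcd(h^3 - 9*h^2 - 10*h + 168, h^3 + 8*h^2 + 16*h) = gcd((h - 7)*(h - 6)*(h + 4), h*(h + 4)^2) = h + 4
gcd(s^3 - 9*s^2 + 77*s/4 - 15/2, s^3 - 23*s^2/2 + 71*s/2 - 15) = s^2 - 13*s/2 + 3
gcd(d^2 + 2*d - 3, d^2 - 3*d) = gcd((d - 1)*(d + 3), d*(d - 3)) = 1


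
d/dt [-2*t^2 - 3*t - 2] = -4*t - 3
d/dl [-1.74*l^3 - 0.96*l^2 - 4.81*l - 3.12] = -5.22*l^2 - 1.92*l - 4.81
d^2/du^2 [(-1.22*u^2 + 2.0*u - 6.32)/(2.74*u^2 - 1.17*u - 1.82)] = (-1.4210854715202e-14*u^4 + 22.208248*u^3 - 321.191568*u^2 + 181.405536*u - 96.935904)/(20.570824*u^6 - 26.351676*u^5 - 29.739138*u^4 + 33.405723*u^3 + 19.753734*u^2 - 11.626524*u - 6.028568)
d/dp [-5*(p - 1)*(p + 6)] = -10*p - 25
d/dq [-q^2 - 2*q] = -2*q - 2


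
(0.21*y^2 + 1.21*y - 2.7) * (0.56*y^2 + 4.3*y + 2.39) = 0.1176*y^4 + 1.5806*y^3 + 4.1929*y^2 - 8.7181*y - 6.453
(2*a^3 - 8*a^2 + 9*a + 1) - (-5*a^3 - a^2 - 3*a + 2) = 7*a^3 - 7*a^2 + 12*a - 1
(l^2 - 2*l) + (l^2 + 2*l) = 2*l^2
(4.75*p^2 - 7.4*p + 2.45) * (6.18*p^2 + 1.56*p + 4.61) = 29.355*p^4 - 38.322*p^3 + 25.4945*p^2 - 30.292*p + 11.2945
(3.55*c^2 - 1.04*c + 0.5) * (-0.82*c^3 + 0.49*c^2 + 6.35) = -2.911*c^5 + 2.5923*c^4 - 0.9196*c^3 + 22.7875*c^2 - 6.604*c + 3.175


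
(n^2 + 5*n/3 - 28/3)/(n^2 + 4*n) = (n - 7/3)/n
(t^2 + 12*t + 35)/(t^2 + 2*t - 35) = (t + 5)/(t - 5)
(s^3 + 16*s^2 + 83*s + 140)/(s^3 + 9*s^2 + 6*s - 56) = (s + 5)/(s - 2)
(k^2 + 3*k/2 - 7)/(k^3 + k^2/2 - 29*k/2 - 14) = (k - 2)/(k^2 - 3*k - 4)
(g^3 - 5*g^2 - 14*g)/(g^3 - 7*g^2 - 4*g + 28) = g/(g - 2)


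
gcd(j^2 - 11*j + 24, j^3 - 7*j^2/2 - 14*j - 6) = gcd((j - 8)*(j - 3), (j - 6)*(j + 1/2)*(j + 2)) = 1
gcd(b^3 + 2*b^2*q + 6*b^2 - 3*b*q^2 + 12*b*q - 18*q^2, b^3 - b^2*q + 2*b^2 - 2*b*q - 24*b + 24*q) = -b^2 + b*q - 6*b + 6*q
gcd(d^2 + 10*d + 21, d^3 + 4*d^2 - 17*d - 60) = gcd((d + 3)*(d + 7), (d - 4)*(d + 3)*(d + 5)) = d + 3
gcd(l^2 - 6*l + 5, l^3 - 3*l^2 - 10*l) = l - 5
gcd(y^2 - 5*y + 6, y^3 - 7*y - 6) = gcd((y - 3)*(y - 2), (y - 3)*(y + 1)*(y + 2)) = y - 3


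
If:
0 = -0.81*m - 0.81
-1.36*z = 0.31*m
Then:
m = -1.00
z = 0.23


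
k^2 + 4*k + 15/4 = (k + 3/2)*(k + 5/2)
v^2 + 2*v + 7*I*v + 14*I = (v + 2)*(v + 7*I)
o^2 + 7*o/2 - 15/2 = (o - 3/2)*(o + 5)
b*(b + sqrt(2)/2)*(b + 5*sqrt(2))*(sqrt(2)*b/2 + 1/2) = sqrt(2)*b^4/2 + 6*b^3 + 21*sqrt(2)*b^2/4 + 5*b/2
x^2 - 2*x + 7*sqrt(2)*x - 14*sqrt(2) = (x - 2)*(x + 7*sqrt(2))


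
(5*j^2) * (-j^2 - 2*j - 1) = -5*j^4 - 10*j^3 - 5*j^2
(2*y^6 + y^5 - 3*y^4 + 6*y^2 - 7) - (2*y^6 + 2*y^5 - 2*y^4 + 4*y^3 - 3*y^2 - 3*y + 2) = -y^5 - y^4 - 4*y^3 + 9*y^2 + 3*y - 9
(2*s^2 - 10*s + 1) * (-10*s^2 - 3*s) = -20*s^4 + 94*s^3 + 20*s^2 - 3*s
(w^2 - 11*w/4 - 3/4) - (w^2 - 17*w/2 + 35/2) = 23*w/4 - 73/4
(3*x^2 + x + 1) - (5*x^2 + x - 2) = 3 - 2*x^2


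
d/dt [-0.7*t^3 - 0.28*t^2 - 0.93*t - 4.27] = -2.1*t^2 - 0.56*t - 0.93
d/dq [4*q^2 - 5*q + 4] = 8*q - 5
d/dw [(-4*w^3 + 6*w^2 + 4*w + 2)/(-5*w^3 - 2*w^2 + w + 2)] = 2*(19*w^4 + 16*w^3 + 10*w^2 + 16*w + 3)/(25*w^6 + 20*w^5 - 6*w^4 - 24*w^3 - 7*w^2 + 4*w + 4)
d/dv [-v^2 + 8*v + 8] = 8 - 2*v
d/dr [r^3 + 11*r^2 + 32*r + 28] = 3*r^2 + 22*r + 32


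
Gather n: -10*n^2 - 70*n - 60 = -10*n^2 - 70*n - 60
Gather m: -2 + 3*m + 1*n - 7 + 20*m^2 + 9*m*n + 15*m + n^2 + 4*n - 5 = 20*m^2 + m*(9*n + 18) + n^2 + 5*n - 14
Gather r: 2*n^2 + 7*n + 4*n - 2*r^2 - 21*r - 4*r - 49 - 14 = 2*n^2 + 11*n - 2*r^2 - 25*r - 63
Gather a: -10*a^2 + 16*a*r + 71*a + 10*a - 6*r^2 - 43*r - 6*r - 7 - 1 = -10*a^2 + a*(16*r + 81) - 6*r^2 - 49*r - 8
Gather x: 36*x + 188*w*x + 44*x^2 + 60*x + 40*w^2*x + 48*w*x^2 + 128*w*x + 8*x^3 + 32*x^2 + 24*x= 8*x^3 + x^2*(48*w + 76) + x*(40*w^2 + 316*w + 120)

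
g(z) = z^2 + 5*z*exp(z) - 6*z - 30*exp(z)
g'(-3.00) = -13.99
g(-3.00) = 24.76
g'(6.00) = 2023.14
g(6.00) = 0.00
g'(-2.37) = -14.18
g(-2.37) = 15.92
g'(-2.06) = -14.62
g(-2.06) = 11.47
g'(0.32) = -37.58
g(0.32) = -40.93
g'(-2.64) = -14.01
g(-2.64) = 19.73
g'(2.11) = -120.97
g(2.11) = -168.64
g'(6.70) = 6912.85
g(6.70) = 2848.11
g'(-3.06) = -14.01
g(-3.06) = 25.60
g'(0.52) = -42.64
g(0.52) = -48.94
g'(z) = 5*z*exp(z) + 2*z - 25*exp(z) - 6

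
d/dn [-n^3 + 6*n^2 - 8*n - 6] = -3*n^2 + 12*n - 8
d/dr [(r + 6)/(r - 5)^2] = (-r - 17)/(r - 5)^3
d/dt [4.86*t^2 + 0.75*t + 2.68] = 9.72*t + 0.75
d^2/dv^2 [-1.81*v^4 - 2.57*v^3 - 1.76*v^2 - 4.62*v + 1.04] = -21.72*v^2 - 15.42*v - 3.52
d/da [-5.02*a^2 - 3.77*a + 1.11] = -10.04*a - 3.77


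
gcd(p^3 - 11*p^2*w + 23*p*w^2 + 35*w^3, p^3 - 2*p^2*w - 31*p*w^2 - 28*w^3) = p^2 - 6*p*w - 7*w^2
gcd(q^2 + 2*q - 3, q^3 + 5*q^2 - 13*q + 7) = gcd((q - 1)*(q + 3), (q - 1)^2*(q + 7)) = q - 1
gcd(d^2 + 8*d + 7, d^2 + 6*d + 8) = 1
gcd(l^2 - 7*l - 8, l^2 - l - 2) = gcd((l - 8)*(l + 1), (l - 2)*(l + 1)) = l + 1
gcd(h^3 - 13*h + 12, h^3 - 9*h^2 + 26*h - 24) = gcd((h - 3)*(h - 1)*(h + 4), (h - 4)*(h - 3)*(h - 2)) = h - 3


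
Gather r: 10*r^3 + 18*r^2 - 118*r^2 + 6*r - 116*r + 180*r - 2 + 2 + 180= 10*r^3 - 100*r^2 + 70*r + 180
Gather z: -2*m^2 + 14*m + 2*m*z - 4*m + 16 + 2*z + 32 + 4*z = -2*m^2 + 10*m + z*(2*m + 6) + 48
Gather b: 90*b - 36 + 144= 90*b + 108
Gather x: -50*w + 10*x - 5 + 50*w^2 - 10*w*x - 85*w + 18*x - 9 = 50*w^2 - 135*w + x*(28 - 10*w) - 14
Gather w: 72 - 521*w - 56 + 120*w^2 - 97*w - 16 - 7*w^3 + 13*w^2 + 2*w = -7*w^3 + 133*w^2 - 616*w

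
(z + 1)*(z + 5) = z^2 + 6*z + 5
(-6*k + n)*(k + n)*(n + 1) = -6*k^2*n - 6*k^2 - 5*k*n^2 - 5*k*n + n^3 + n^2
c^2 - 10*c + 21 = (c - 7)*(c - 3)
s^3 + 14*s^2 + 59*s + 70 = (s + 2)*(s + 5)*(s + 7)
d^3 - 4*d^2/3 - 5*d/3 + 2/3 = (d - 2)*(d - 1/3)*(d + 1)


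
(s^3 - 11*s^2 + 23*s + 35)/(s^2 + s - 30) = (s^2 - 6*s - 7)/(s + 6)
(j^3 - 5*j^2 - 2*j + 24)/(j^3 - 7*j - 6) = (j - 4)/(j + 1)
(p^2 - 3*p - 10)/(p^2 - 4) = (p - 5)/(p - 2)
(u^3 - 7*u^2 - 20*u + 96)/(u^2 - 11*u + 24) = u + 4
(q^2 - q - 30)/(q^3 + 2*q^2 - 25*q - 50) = (q - 6)/(q^2 - 3*q - 10)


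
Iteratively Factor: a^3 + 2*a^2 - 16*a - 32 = (a - 4)*(a^2 + 6*a + 8) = (a - 4)*(a + 4)*(a + 2)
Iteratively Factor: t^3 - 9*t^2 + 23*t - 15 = (t - 3)*(t^2 - 6*t + 5) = (t - 3)*(t - 1)*(t - 5)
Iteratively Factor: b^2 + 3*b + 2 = (b + 2)*(b + 1)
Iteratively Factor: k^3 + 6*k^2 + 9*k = (k + 3)*(k^2 + 3*k) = k*(k + 3)*(k + 3)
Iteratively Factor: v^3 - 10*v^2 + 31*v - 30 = (v - 5)*(v^2 - 5*v + 6) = (v - 5)*(v - 3)*(v - 2)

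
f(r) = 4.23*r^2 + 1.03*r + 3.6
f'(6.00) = 51.79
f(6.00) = 162.06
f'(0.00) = 1.03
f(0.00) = 3.60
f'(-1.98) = -15.72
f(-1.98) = 18.14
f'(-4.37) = -35.94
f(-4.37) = 79.88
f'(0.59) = 6.02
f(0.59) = 5.68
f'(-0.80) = -5.74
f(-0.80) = 5.48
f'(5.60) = 48.41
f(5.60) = 142.02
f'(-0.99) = -7.35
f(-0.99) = 6.73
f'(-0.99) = -7.35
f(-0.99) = 6.73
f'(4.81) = 41.72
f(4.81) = 106.42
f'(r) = 8.46*r + 1.03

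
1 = 1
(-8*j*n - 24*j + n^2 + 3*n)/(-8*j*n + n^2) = (n + 3)/n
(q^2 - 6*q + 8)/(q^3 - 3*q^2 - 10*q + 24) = 1/(q + 3)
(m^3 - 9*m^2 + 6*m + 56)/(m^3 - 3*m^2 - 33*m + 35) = (m^2 - 2*m - 8)/(m^2 + 4*m - 5)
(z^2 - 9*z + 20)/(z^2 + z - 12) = (z^2 - 9*z + 20)/(z^2 + z - 12)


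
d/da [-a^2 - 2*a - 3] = -2*a - 2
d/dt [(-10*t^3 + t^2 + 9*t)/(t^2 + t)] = 2*(-5*t^2 - 10*t - 4)/(t^2 + 2*t + 1)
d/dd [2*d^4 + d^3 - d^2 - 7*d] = 8*d^3 + 3*d^2 - 2*d - 7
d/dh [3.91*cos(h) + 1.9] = -3.91*sin(h)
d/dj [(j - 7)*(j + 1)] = 2*j - 6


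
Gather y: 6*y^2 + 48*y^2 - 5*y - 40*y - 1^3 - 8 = 54*y^2 - 45*y - 9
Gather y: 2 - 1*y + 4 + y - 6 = 0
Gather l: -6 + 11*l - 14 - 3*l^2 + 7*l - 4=-3*l^2 + 18*l - 24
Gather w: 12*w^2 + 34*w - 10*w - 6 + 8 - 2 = 12*w^2 + 24*w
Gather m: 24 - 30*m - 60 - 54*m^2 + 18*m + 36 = -54*m^2 - 12*m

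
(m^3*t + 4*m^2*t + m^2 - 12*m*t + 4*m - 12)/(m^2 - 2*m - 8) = (-m^3*t - 4*m^2*t - m^2 + 12*m*t - 4*m + 12)/(-m^2 + 2*m + 8)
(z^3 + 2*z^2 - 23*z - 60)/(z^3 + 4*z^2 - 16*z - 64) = (z^2 - 2*z - 15)/(z^2 - 16)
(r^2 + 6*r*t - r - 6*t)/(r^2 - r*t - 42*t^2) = (r - 1)/(r - 7*t)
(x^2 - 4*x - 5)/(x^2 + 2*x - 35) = (x + 1)/(x + 7)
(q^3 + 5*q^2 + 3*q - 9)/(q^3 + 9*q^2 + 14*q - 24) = (q^2 + 6*q + 9)/(q^2 + 10*q + 24)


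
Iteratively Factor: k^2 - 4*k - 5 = (k - 5)*(k + 1)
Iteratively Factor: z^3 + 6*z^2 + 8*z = (z + 2)*(z^2 + 4*z) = (z + 2)*(z + 4)*(z)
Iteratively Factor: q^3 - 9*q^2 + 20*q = (q - 5)*(q^2 - 4*q) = q*(q - 5)*(q - 4)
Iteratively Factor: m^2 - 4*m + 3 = (m - 3)*(m - 1)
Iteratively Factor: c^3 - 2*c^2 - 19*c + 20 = (c - 5)*(c^2 + 3*c - 4) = (c - 5)*(c - 1)*(c + 4)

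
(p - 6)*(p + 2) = p^2 - 4*p - 12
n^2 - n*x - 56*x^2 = (n - 8*x)*(n + 7*x)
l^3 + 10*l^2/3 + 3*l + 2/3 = (l + 1/3)*(l + 1)*(l + 2)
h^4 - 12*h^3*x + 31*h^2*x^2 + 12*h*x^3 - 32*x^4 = (h - 8*x)*(h - 4*x)*(h - x)*(h + x)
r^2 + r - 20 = (r - 4)*(r + 5)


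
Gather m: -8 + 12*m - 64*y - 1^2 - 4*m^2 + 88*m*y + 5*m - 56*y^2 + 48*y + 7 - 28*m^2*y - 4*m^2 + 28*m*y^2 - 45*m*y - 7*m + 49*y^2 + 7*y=m^2*(-28*y - 8) + m*(28*y^2 + 43*y + 10) - 7*y^2 - 9*y - 2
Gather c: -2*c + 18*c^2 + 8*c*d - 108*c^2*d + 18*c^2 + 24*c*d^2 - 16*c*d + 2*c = c^2*(36 - 108*d) + c*(24*d^2 - 8*d)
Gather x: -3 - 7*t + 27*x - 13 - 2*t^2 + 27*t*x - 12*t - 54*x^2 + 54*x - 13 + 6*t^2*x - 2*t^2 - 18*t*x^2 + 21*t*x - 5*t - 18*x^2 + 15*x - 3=-4*t^2 - 24*t + x^2*(-18*t - 72) + x*(6*t^2 + 48*t + 96) - 32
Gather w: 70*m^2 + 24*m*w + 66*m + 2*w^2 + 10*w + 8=70*m^2 + 66*m + 2*w^2 + w*(24*m + 10) + 8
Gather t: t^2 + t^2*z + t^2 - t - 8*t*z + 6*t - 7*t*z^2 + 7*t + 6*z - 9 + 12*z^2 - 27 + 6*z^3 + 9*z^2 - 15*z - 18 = t^2*(z + 2) + t*(-7*z^2 - 8*z + 12) + 6*z^3 + 21*z^2 - 9*z - 54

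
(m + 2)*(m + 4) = m^2 + 6*m + 8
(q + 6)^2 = q^2 + 12*q + 36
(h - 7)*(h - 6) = h^2 - 13*h + 42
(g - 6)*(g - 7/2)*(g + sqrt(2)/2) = g^3 - 19*g^2/2 + sqrt(2)*g^2/2 - 19*sqrt(2)*g/4 + 21*g + 21*sqrt(2)/2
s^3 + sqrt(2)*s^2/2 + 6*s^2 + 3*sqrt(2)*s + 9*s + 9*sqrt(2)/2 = (s + 3)^2*(s + sqrt(2)/2)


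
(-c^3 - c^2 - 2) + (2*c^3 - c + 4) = c^3 - c^2 - c + 2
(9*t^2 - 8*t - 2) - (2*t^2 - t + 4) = 7*t^2 - 7*t - 6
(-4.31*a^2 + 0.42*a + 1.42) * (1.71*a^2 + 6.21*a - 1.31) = -7.3701*a^4 - 26.0469*a^3 + 10.6825*a^2 + 8.268*a - 1.8602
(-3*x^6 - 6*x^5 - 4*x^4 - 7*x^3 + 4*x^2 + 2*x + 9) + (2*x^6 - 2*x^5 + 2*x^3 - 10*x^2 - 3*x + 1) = -x^6 - 8*x^5 - 4*x^4 - 5*x^3 - 6*x^2 - x + 10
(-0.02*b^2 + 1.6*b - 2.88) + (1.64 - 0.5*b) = -0.02*b^2 + 1.1*b - 1.24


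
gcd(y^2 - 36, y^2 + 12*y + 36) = y + 6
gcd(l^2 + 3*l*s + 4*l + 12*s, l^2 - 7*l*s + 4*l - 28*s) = l + 4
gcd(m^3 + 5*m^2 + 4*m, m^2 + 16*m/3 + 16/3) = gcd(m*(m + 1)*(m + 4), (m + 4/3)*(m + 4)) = m + 4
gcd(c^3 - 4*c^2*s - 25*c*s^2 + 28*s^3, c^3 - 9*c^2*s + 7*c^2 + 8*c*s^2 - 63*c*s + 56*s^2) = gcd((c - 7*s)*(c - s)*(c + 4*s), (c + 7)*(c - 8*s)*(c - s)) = -c + s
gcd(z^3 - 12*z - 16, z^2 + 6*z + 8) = z + 2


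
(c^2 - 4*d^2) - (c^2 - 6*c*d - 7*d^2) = 6*c*d + 3*d^2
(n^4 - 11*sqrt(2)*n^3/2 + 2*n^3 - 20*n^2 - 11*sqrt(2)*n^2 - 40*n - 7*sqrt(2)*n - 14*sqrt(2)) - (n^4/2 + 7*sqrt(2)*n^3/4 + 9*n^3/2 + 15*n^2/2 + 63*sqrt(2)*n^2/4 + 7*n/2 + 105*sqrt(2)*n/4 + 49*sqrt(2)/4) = n^4/2 - 29*sqrt(2)*n^3/4 - 5*n^3/2 - 107*sqrt(2)*n^2/4 - 55*n^2/2 - 133*sqrt(2)*n/4 - 87*n/2 - 105*sqrt(2)/4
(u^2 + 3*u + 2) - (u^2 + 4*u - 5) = 7 - u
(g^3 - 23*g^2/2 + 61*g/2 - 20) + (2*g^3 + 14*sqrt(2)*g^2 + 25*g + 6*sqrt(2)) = 3*g^3 - 23*g^2/2 + 14*sqrt(2)*g^2 + 111*g/2 - 20 + 6*sqrt(2)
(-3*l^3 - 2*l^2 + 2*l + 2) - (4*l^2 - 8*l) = -3*l^3 - 6*l^2 + 10*l + 2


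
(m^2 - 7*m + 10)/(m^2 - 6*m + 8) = (m - 5)/(m - 4)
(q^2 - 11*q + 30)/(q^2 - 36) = (q - 5)/(q + 6)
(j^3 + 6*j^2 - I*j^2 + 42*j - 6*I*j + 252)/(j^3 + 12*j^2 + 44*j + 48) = (j^2 - I*j + 42)/(j^2 + 6*j + 8)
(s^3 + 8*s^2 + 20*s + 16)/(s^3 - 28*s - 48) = (s + 2)/(s - 6)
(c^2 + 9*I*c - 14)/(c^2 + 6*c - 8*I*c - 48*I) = (c^2 + 9*I*c - 14)/(c^2 + c*(6 - 8*I) - 48*I)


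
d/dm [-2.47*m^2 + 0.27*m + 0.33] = 0.27 - 4.94*m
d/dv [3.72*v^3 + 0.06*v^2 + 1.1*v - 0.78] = 11.16*v^2 + 0.12*v + 1.1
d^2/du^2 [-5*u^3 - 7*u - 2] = -30*u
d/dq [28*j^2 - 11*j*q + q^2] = -11*j + 2*q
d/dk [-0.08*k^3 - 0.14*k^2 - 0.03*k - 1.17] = -0.24*k^2 - 0.28*k - 0.03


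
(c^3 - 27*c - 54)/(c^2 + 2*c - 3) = (c^2 - 3*c - 18)/(c - 1)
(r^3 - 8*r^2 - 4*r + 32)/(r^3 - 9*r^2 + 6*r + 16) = (r + 2)/(r + 1)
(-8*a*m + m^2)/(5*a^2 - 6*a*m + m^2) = m*(-8*a + m)/(5*a^2 - 6*a*m + m^2)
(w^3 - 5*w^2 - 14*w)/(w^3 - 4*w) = (w - 7)/(w - 2)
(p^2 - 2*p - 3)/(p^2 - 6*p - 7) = (p - 3)/(p - 7)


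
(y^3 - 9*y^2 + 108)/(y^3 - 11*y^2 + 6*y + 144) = (y - 6)/(y - 8)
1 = 1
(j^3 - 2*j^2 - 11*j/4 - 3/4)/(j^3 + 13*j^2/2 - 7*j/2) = (4*j^3 - 8*j^2 - 11*j - 3)/(2*j*(2*j^2 + 13*j - 7))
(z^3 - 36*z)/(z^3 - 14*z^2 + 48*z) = (z + 6)/(z - 8)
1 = 1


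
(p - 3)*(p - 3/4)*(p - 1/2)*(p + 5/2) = p^4 - 7*p^3/4 - 13*p^2/2 + 147*p/16 - 45/16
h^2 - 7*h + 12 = (h - 4)*(h - 3)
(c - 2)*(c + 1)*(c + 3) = c^3 + 2*c^2 - 5*c - 6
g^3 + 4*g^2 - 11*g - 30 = (g - 3)*(g + 2)*(g + 5)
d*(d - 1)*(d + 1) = d^3 - d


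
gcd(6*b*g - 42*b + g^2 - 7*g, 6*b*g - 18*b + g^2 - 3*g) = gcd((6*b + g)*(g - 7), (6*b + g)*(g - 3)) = 6*b + g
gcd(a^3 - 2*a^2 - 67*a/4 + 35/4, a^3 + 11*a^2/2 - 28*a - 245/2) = a^2 - 3*a/2 - 35/2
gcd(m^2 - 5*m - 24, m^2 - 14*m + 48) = m - 8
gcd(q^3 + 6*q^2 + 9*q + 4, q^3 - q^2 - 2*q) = q + 1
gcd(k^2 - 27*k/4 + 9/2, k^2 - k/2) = 1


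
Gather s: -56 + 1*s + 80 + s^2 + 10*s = s^2 + 11*s + 24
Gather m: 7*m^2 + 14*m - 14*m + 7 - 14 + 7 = 7*m^2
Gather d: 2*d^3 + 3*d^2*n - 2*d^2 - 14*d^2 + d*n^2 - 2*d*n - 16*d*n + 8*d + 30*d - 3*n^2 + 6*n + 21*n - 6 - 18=2*d^3 + d^2*(3*n - 16) + d*(n^2 - 18*n + 38) - 3*n^2 + 27*n - 24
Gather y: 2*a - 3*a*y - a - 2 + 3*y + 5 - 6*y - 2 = a + y*(-3*a - 3) + 1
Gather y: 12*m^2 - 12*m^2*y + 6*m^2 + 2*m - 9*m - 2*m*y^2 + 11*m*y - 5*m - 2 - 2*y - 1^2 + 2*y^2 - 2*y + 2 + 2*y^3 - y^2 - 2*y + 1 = 18*m^2 - 12*m + 2*y^3 + y^2*(1 - 2*m) + y*(-12*m^2 + 11*m - 6)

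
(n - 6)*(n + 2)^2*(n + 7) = n^4 + 5*n^3 - 34*n^2 - 164*n - 168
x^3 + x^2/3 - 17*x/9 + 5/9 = (x - 1)*(x - 1/3)*(x + 5/3)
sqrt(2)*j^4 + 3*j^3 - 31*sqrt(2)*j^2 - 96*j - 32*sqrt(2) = (j - 4*sqrt(2))*(j + sqrt(2))*(j + 4*sqrt(2))*(sqrt(2)*j + 1)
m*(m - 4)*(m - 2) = m^3 - 6*m^2 + 8*m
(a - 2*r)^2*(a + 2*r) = a^3 - 2*a^2*r - 4*a*r^2 + 8*r^3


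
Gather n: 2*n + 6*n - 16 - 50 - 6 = 8*n - 72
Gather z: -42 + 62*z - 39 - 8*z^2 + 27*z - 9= -8*z^2 + 89*z - 90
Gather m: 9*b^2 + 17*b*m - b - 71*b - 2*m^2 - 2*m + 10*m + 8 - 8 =9*b^2 - 72*b - 2*m^2 + m*(17*b + 8)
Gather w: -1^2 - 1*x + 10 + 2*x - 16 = x - 7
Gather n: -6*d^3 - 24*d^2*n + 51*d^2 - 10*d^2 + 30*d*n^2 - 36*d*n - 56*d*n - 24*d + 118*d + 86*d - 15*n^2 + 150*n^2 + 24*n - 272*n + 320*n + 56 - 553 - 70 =-6*d^3 + 41*d^2 + 180*d + n^2*(30*d + 135) + n*(-24*d^2 - 92*d + 72) - 567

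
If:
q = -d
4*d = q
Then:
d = 0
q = 0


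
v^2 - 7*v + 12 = (v - 4)*(v - 3)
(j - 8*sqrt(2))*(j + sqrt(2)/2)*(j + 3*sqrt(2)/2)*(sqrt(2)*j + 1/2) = sqrt(2)*j^4 - 23*j^3/2 - 67*sqrt(2)*j^2/2 - 157*j/4 - 6*sqrt(2)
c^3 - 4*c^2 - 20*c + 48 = (c - 6)*(c - 2)*(c + 4)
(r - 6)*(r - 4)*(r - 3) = r^3 - 13*r^2 + 54*r - 72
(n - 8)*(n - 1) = n^2 - 9*n + 8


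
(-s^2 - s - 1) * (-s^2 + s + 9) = s^4 - 9*s^2 - 10*s - 9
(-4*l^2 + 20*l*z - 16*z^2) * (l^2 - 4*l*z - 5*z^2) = -4*l^4 + 36*l^3*z - 76*l^2*z^2 - 36*l*z^3 + 80*z^4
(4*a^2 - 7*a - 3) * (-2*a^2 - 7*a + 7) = -8*a^4 - 14*a^3 + 83*a^2 - 28*a - 21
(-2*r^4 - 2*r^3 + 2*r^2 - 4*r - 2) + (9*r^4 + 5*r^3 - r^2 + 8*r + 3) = 7*r^4 + 3*r^3 + r^2 + 4*r + 1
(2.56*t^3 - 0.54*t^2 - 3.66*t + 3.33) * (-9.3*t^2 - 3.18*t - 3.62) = -23.808*t^5 - 3.1188*t^4 + 26.488*t^3 - 17.3754*t^2 + 2.6598*t - 12.0546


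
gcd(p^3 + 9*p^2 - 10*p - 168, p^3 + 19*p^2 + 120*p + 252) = p^2 + 13*p + 42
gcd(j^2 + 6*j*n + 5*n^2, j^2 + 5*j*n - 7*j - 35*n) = j + 5*n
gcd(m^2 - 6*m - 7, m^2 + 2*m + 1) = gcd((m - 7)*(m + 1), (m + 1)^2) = m + 1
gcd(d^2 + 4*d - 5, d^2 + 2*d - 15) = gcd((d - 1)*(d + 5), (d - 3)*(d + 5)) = d + 5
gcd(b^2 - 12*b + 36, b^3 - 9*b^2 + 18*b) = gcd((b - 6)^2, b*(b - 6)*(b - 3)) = b - 6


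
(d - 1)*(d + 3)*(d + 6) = d^3 + 8*d^2 + 9*d - 18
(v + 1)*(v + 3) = v^2 + 4*v + 3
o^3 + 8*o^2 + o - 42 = (o - 2)*(o + 3)*(o + 7)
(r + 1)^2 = r^2 + 2*r + 1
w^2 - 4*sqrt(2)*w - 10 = (w - 5*sqrt(2))*(w + sqrt(2))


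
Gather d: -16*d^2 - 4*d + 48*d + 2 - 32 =-16*d^2 + 44*d - 30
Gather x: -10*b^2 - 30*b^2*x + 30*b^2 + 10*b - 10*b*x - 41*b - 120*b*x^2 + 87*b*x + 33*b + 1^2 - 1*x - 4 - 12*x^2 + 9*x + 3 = 20*b^2 + 2*b + x^2*(-120*b - 12) + x*(-30*b^2 + 77*b + 8)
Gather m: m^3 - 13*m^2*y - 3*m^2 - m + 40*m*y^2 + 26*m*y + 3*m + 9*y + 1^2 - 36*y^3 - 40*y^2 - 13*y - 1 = m^3 + m^2*(-13*y - 3) + m*(40*y^2 + 26*y + 2) - 36*y^3 - 40*y^2 - 4*y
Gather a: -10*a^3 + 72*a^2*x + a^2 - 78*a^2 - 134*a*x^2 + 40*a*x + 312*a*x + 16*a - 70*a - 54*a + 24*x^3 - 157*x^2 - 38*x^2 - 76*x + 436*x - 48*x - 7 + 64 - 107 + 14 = -10*a^3 + a^2*(72*x - 77) + a*(-134*x^2 + 352*x - 108) + 24*x^3 - 195*x^2 + 312*x - 36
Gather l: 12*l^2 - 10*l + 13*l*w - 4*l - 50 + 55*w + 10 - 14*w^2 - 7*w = 12*l^2 + l*(13*w - 14) - 14*w^2 + 48*w - 40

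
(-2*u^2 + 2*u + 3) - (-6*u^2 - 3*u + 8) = 4*u^2 + 5*u - 5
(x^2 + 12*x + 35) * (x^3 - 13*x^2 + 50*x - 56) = x^5 - x^4 - 71*x^3 + 89*x^2 + 1078*x - 1960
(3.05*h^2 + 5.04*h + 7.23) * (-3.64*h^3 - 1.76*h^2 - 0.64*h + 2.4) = -11.102*h^5 - 23.7136*h^4 - 37.1396*h^3 - 8.6304*h^2 + 7.4688*h + 17.352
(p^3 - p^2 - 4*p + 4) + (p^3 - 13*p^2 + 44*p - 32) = 2*p^3 - 14*p^2 + 40*p - 28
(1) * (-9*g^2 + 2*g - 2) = -9*g^2 + 2*g - 2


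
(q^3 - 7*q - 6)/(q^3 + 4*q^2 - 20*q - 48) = (q^2 - 2*q - 3)/(q^2 + 2*q - 24)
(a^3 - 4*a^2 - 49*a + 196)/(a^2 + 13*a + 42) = (a^2 - 11*a + 28)/(a + 6)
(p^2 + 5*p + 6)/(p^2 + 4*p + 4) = (p + 3)/(p + 2)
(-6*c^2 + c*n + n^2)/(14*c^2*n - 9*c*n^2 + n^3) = (-3*c - n)/(n*(7*c - n))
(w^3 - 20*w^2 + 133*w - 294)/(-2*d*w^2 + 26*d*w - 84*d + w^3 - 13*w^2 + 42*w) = (w - 7)/(-2*d + w)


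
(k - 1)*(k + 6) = k^2 + 5*k - 6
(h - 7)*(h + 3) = h^2 - 4*h - 21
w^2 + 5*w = w*(w + 5)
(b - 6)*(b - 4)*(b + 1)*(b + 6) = b^4 - 3*b^3 - 40*b^2 + 108*b + 144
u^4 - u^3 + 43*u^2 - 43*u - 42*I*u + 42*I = (u - 1)*(u - 6*I)*(u - I)*(u + 7*I)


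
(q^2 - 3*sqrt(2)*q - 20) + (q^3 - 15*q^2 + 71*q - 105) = q^3 - 14*q^2 - 3*sqrt(2)*q + 71*q - 125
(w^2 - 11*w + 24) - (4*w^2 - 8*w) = -3*w^2 - 3*w + 24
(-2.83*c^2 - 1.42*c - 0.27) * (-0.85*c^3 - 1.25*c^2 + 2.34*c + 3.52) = 2.4055*c^5 + 4.7445*c^4 - 4.6177*c^3 - 12.9469*c^2 - 5.6302*c - 0.9504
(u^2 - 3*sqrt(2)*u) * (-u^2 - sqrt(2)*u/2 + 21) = -u^4 + 5*sqrt(2)*u^3/2 + 24*u^2 - 63*sqrt(2)*u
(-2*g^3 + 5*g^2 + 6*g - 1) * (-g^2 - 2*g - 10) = 2*g^5 - g^4 + 4*g^3 - 61*g^2 - 58*g + 10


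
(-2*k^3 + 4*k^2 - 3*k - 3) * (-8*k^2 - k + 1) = 16*k^5 - 30*k^4 + 18*k^3 + 31*k^2 - 3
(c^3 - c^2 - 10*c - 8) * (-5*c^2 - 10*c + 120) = -5*c^5 - 5*c^4 + 180*c^3 + 20*c^2 - 1120*c - 960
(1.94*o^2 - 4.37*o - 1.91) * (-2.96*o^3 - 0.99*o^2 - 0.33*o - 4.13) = -5.7424*o^5 + 11.0146*o^4 + 9.3397*o^3 - 4.6792*o^2 + 18.6784*o + 7.8883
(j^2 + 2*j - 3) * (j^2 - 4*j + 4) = j^4 - 2*j^3 - 7*j^2 + 20*j - 12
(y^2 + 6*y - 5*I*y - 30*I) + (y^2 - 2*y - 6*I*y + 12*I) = 2*y^2 + 4*y - 11*I*y - 18*I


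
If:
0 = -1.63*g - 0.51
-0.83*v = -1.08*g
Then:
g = -0.31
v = -0.41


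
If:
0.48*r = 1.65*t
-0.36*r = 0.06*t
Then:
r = 0.00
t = 0.00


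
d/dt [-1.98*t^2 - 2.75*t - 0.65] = -3.96*t - 2.75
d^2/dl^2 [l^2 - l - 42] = 2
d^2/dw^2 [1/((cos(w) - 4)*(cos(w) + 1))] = (-4*sin(w)^4 + 27*sin(w)^2 + 3*cos(w)/4 + 9*cos(3*w)/4 + 3)/((cos(w) - 4)^3*(cos(w) + 1)^3)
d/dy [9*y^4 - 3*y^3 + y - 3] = 36*y^3 - 9*y^2 + 1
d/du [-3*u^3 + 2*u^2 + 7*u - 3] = -9*u^2 + 4*u + 7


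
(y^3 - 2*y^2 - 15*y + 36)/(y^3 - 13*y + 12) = (y - 3)/(y - 1)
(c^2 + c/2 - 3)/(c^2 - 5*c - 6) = (-c^2 - c/2 + 3)/(-c^2 + 5*c + 6)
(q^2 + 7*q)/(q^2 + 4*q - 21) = q/(q - 3)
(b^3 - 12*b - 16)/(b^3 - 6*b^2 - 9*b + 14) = (b^2 - 2*b - 8)/(b^2 - 8*b + 7)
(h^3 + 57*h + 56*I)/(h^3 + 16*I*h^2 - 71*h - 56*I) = (h - 8*I)/(h + 8*I)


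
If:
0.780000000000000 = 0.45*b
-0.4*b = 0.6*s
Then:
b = 1.73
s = -1.16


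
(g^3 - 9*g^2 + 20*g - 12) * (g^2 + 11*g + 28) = g^5 + 2*g^4 - 51*g^3 - 44*g^2 + 428*g - 336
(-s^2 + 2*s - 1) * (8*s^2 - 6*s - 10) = -8*s^4 + 22*s^3 - 10*s^2 - 14*s + 10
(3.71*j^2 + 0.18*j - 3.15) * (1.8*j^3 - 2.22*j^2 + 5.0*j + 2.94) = 6.678*j^5 - 7.9122*j^4 + 12.4804*j^3 + 18.8004*j^2 - 15.2208*j - 9.261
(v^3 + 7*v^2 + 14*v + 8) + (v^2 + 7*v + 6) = v^3 + 8*v^2 + 21*v + 14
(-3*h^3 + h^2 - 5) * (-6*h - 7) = 18*h^4 + 15*h^3 - 7*h^2 + 30*h + 35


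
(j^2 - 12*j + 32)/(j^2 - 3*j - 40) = (j - 4)/(j + 5)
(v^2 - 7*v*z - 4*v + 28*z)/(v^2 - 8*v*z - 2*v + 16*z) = (v^2 - 7*v*z - 4*v + 28*z)/(v^2 - 8*v*z - 2*v + 16*z)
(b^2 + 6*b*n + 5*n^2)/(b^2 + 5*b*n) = (b + n)/b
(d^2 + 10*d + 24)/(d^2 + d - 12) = (d + 6)/(d - 3)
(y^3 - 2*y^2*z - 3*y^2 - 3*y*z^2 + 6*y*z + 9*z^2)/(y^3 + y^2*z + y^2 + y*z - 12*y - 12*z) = (y - 3*z)/(y + 4)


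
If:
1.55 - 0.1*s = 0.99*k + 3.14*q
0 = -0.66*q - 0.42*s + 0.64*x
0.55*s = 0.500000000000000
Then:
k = 3.30870690374823 - 3.07560453014998*x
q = 0.96969696969697*x - 0.578512396694215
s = 0.91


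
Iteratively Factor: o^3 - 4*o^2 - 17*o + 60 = (o - 5)*(o^2 + o - 12) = (o - 5)*(o - 3)*(o + 4)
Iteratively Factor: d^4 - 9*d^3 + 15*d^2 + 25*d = (d + 1)*(d^3 - 10*d^2 + 25*d) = d*(d + 1)*(d^2 - 10*d + 25) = d*(d - 5)*(d + 1)*(d - 5)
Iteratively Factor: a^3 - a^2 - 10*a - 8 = (a + 1)*(a^2 - 2*a - 8) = (a + 1)*(a + 2)*(a - 4)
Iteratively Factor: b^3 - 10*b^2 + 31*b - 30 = (b - 5)*(b^2 - 5*b + 6) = (b - 5)*(b - 2)*(b - 3)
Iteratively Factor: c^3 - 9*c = (c - 3)*(c^2 + 3*c) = c*(c - 3)*(c + 3)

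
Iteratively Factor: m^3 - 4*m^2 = (m)*(m^2 - 4*m) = m^2*(m - 4)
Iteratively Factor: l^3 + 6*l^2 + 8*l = (l + 4)*(l^2 + 2*l) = (l + 2)*(l + 4)*(l)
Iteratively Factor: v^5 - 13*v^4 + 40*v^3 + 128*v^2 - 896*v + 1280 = (v - 4)*(v^4 - 9*v^3 + 4*v^2 + 144*v - 320) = (v - 5)*(v - 4)*(v^3 - 4*v^2 - 16*v + 64) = (v - 5)*(v - 4)^2*(v^2 - 16) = (v - 5)*(v - 4)^3*(v + 4)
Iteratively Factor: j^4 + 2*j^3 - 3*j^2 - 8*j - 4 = (j + 1)*(j^3 + j^2 - 4*j - 4) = (j + 1)*(j + 2)*(j^2 - j - 2) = (j + 1)^2*(j + 2)*(j - 2)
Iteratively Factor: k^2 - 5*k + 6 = (k - 3)*(k - 2)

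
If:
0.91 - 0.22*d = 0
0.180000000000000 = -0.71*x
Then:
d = 4.14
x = -0.25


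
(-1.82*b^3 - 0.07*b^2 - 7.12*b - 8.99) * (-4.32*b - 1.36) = 7.8624*b^4 + 2.7776*b^3 + 30.8536*b^2 + 48.52*b + 12.2264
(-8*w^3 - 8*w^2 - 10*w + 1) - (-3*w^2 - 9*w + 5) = -8*w^3 - 5*w^2 - w - 4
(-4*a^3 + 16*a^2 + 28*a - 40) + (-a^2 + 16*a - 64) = -4*a^3 + 15*a^2 + 44*a - 104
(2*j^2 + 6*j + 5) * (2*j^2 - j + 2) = 4*j^4 + 10*j^3 + 8*j^2 + 7*j + 10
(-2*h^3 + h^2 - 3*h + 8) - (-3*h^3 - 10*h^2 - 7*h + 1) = h^3 + 11*h^2 + 4*h + 7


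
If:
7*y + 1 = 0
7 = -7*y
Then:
No Solution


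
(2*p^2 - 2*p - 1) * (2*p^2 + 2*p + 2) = 4*p^4 - 2*p^2 - 6*p - 2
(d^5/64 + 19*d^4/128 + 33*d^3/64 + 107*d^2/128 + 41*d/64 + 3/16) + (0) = d^5/64 + 19*d^4/128 + 33*d^3/64 + 107*d^2/128 + 41*d/64 + 3/16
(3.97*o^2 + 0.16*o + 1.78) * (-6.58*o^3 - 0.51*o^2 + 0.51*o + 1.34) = -26.1226*o^5 - 3.0775*o^4 - 9.7693*o^3 + 4.4936*o^2 + 1.1222*o + 2.3852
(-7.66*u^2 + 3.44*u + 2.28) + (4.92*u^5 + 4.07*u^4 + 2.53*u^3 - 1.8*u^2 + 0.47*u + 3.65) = 4.92*u^5 + 4.07*u^4 + 2.53*u^3 - 9.46*u^2 + 3.91*u + 5.93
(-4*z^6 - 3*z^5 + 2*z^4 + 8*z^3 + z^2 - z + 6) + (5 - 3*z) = -4*z^6 - 3*z^5 + 2*z^4 + 8*z^3 + z^2 - 4*z + 11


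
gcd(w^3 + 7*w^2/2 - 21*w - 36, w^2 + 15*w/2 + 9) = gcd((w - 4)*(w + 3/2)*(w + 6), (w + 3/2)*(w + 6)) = w^2 + 15*w/2 + 9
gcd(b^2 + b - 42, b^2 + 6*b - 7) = b + 7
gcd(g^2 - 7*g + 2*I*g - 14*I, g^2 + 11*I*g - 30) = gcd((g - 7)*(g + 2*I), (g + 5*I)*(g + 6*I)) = 1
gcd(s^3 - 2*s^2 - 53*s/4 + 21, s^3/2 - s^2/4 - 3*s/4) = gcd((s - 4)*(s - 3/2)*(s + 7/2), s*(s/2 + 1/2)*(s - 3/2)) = s - 3/2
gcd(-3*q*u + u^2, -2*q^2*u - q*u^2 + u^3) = u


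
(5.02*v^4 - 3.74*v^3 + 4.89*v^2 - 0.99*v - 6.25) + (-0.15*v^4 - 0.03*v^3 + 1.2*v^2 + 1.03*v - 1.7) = 4.87*v^4 - 3.77*v^3 + 6.09*v^2 + 0.04*v - 7.95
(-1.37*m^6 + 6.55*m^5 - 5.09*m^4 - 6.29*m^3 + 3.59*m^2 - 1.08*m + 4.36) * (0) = 0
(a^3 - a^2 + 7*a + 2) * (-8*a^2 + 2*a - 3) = -8*a^5 + 10*a^4 - 61*a^3 + a^2 - 17*a - 6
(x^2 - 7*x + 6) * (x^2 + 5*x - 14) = x^4 - 2*x^3 - 43*x^2 + 128*x - 84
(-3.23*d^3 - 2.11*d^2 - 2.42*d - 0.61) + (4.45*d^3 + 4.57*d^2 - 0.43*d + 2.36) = 1.22*d^3 + 2.46*d^2 - 2.85*d + 1.75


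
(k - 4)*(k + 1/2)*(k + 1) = k^3 - 5*k^2/2 - 11*k/2 - 2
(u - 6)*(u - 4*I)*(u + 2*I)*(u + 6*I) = u^4 - 6*u^3 + 4*I*u^3 + 20*u^2 - 24*I*u^2 - 120*u + 48*I*u - 288*I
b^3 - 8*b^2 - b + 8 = (b - 8)*(b - 1)*(b + 1)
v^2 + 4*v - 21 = (v - 3)*(v + 7)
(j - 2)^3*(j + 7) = j^4 + j^3 - 30*j^2 + 76*j - 56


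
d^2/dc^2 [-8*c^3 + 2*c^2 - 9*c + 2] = 4 - 48*c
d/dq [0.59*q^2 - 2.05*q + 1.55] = 1.18*q - 2.05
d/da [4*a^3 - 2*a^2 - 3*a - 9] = 12*a^2 - 4*a - 3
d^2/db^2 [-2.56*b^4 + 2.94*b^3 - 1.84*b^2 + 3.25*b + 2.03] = -30.72*b^2 + 17.64*b - 3.68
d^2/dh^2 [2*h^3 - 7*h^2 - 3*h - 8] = 12*h - 14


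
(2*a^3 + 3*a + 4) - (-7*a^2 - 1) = 2*a^3 + 7*a^2 + 3*a + 5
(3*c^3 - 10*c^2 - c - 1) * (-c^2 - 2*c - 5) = -3*c^5 + 4*c^4 + 6*c^3 + 53*c^2 + 7*c + 5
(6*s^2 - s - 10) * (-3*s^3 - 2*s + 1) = -18*s^5 + 3*s^4 + 18*s^3 + 8*s^2 + 19*s - 10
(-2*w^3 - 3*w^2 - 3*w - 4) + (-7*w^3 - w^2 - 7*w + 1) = -9*w^3 - 4*w^2 - 10*w - 3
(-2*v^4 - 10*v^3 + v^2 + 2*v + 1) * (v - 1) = -2*v^5 - 8*v^4 + 11*v^3 + v^2 - v - 1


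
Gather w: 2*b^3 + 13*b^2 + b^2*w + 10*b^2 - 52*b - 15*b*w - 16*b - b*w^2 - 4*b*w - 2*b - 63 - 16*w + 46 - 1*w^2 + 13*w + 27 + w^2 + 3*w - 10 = 2*b^3 + 23*b^2 - b*w^2 - 70*b + w*(b^2 - 19*b)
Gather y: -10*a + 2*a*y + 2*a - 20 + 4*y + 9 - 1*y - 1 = -8*a + y*(2*a + 3) - 12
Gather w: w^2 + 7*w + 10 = w^2 + 7*w + 10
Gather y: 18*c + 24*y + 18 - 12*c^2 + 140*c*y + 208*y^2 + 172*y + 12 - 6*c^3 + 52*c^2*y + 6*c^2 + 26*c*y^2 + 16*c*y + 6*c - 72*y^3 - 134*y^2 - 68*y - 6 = -6*c^3 - 6*c^2 + 24*c - 72*y^3 + y^2*(26*c + 74) + y*(52*c^2 + 156*c + 128) + 24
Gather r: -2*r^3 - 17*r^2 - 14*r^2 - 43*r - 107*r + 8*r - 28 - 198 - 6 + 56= -2*r^3 - 31*r^2 - 142*r - 176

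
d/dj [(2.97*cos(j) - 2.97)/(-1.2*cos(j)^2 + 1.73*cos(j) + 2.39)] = (-3.564*cos(j)^2 + 7.128*cos(j) - 12.2364)*sin(j)/(1.44*cos(j)^4 - 4.152*cos(j)^3 - 2.7431*cos(j)^2 + 8.2694*cos(j) + 5.7121)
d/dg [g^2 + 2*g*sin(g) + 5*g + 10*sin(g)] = 2*g*cos(g) + 2*g + 2*sin(g) + 10*cos(g) + 5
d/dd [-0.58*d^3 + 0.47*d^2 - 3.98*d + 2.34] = -1.74*d^2 + 0.94*d - 3.98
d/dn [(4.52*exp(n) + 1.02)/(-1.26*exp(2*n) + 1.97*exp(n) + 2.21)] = (5.6952*exp(2*n) + 2.5704*exp(n) + 7.9798)*exp(n)/(1.5876*exp(4*n) - 4.9644*exp(3*n) - 1.6883*exp(2*n) + 8.7074*exp(n) + 4.8841)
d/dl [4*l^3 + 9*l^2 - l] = 12*l^2 + 18*l - 1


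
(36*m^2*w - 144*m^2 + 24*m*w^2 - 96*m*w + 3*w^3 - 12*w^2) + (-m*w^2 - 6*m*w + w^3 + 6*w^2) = 36*m^2*w - 144*m^2 + 23*m*w^2 - 102*m*w + 4*w^3 - 6*w^2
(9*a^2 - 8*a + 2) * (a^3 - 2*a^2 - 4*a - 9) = 9*a^5 - 26*a^4 - 18*a^3 - 53*a^2 + 64*a - 18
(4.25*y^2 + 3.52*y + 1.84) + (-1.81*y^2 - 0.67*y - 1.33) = 2.44*y^2 + 2.85*y + 0.51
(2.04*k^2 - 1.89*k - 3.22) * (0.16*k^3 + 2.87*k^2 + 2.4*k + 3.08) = 0.3264*k^5 + 5.5524*k^4 - 1.0435*k^3 - 7.4942*k^2 - 13.5492*k - 9.9176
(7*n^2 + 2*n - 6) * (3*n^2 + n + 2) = 21*n^4 + 13*n^3 - 2*n^2 - 2*n - 12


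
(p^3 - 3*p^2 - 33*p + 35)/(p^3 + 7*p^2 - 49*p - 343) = (p^2 + 4*p - 5)/(p^2 + 14*p + 49)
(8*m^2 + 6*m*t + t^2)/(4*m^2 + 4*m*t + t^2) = (4*m + t)/(2*m + t)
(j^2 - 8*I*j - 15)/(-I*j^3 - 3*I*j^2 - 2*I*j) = (I*j^2 + 8*j - 15*I)/(j*(j^2 + 3*j + 2))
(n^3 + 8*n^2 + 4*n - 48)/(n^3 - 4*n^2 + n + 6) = (n^2 + 10*n + 24)/(n^2 - 2*n - 3)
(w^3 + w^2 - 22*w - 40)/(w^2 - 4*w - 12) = (w^2 - w - 20)/(w - 6)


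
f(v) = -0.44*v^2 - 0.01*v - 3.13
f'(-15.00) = 13.19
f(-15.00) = -101.98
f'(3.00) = -2.65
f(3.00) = -7.12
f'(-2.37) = 2.08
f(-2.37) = -5.58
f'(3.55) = -3.13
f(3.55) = -8.71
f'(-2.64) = 2.31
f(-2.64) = -6.17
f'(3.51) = -3.10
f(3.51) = -8.59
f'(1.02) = -0.91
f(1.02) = -3.60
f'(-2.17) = 1.90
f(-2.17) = -5.18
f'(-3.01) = 2.64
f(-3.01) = -7.09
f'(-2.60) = 2.28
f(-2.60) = -6.08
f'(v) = -0.88*v - 0.01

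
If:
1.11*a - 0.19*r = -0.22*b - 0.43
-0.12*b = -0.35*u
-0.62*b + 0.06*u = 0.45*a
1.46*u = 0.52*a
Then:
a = 0.00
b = 0.00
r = 2.26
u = 0.00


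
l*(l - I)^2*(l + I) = l^4 - I*l^3 + l^2 - I*l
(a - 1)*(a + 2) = a^2 + a - 2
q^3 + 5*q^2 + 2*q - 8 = (q - 1)*(q + 2)*(q + 4)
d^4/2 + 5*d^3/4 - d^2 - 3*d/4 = d*(d/2 + 1/4)*(d - 1)*(d + 3)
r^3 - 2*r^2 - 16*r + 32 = (r - 4)*(r - 2)*(r + 4)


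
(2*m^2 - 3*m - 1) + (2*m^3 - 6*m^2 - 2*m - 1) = 2*m^3 - 4*m^2 - 5*m - 2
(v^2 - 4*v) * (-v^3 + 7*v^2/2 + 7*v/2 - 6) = -v^5 + 15*v^4/2 - 21*v^3/2 - 20*v^2 + 24*v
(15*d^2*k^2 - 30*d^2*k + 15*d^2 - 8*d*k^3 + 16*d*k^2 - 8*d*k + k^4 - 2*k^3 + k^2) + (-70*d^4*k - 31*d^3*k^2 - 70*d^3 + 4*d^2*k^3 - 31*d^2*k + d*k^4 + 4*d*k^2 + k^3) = -70*d^4*k - 31*d^3*k^2 - 70*d^3 + 4*d^2*k^3 + 15*d^2*k^2 - 61*d^2*k + 15*d^2 + d*k^4 - 8*d*k^3 + 20*d*k^2 - 8*d*k + k^4 - k^3 + k^2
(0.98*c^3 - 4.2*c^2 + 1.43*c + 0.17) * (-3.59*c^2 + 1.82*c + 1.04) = -3.5182*c^5 + 16.8616*c^4 - 11.7585*c^3 - 2.3757*c^2 + 1.7966*c + 0.1768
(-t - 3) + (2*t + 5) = t + 2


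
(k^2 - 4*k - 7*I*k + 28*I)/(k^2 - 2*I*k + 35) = (k - 4)/(k + 5*I)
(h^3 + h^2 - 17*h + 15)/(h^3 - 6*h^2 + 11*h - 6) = (h + 5)/(h - 2)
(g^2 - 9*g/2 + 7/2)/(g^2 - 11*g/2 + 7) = (g - 1)/(g - 2)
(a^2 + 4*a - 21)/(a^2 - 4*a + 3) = (a + 7)/(a - 1)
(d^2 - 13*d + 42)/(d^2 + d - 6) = (d^2 - 13*d + 42)/(d^2 + d - 6)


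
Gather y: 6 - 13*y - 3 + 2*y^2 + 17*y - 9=2*y^2 + 4*y - 6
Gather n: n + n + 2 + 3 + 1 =2*n + 6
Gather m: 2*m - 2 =2*m - 2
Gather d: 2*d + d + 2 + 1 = 3*d + 3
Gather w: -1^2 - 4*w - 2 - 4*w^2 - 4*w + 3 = -4*w^2 - 8*w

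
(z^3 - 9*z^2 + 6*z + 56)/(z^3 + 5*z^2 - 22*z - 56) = (z - 7)/(z + 7)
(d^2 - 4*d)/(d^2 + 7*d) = (d - 4)/(d + 7)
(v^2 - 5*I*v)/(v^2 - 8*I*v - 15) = v/(v - 3*I)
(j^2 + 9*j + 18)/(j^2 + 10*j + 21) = (j + 6)/(j + 7)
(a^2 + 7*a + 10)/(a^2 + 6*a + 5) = (a + 2)/(a + 1)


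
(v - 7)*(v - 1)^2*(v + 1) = v^4 - 8*v^3 + 6*v^2 + 8*v - 7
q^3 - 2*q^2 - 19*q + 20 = (q - 5)*(q - 1)*(q + 4)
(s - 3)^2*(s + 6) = s^3 - 27*s + 54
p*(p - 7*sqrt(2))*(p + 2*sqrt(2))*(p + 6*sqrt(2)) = p^4 + sqrt(2)*p^3 - 88*p^2 - 168*sqrt(2)*p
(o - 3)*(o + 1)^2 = o^3 - o^2 - 5*o - 3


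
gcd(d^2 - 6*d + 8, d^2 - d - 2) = d - 2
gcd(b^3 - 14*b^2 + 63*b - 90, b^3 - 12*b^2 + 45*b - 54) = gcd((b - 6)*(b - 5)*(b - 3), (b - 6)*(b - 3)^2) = b^2 - 9*b + 18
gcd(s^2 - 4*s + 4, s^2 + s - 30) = 1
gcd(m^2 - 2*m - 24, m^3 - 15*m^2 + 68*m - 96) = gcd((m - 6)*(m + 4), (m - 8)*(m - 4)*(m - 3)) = 1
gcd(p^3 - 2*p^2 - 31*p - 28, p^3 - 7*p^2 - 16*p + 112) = p^2 - 3*p - 28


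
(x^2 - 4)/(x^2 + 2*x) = (x - 2)/x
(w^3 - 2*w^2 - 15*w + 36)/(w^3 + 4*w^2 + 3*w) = (w^3 - 2*w^2 - 15*w + 36)/(w*(w^2 + 4*w + 3))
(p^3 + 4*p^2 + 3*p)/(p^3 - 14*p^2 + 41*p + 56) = p*(p + 3)/(p^2 - 15*p + 56)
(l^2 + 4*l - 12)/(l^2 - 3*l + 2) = (l + 6)/(l - 1)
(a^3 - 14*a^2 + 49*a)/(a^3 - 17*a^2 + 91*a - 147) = a/(a - 3)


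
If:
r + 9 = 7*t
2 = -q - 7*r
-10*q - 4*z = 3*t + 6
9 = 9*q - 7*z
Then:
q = -225/739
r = -179/739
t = 6472/5173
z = -8676/5173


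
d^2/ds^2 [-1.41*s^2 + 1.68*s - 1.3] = -2.82000000000000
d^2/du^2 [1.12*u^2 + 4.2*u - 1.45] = 2.24000000000000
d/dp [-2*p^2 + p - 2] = 1 - 4*p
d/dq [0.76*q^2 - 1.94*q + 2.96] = 1.52*q - 1.94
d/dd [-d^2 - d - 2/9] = -2*d - 1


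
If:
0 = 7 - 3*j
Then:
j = 7/3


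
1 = 1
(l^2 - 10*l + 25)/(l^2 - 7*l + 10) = (l - 5)/(l - 2)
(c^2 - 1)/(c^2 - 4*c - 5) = (c - 1)/(c - 5)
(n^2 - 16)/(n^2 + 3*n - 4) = (n - 4)/(n - 1)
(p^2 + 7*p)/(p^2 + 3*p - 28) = p/(p - 4)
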